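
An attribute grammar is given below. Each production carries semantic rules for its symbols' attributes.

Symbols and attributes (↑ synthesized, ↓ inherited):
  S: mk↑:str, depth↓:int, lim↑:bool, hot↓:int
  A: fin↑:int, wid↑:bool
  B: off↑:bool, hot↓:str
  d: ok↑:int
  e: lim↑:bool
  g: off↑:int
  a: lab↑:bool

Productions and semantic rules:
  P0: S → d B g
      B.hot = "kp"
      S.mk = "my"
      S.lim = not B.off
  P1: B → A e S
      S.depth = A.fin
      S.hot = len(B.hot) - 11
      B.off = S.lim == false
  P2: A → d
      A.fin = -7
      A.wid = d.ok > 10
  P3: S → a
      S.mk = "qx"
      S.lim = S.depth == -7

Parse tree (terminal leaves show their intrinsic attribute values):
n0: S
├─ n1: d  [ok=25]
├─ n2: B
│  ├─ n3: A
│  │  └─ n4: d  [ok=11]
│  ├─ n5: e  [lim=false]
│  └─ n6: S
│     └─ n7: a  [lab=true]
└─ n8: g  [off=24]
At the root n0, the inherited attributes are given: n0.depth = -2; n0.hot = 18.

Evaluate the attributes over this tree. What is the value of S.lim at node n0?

true

1. n0.depth = -2  [given at root]
2. n0.hot = 18  [given at root]
3. n1.ok = 25  [terminal]
4. n2.hot = "kp"  ["kp"]
5. n4.ok = 11  [terminal]
6. n3.fin = -7  [-7]
7. n3.wid = true  [d.ok > 10]
8. n5.lim = false  [terminal]
9. n6.depth = -7  [A.fin]
10. n6.hot = -9  [len(B.hot) - 11]
11. n7.lab = true  [terminal]
12. n6.mk = "qx"  ["qx"]
13. n6.lim = true  [S.depth == -7]
14. n2.off = false  [S.lim == false]
15. n8.off = 24  [terminal]
16. n0.mk = "my"  ["my"]
17. n0.lim = true  [not B.off]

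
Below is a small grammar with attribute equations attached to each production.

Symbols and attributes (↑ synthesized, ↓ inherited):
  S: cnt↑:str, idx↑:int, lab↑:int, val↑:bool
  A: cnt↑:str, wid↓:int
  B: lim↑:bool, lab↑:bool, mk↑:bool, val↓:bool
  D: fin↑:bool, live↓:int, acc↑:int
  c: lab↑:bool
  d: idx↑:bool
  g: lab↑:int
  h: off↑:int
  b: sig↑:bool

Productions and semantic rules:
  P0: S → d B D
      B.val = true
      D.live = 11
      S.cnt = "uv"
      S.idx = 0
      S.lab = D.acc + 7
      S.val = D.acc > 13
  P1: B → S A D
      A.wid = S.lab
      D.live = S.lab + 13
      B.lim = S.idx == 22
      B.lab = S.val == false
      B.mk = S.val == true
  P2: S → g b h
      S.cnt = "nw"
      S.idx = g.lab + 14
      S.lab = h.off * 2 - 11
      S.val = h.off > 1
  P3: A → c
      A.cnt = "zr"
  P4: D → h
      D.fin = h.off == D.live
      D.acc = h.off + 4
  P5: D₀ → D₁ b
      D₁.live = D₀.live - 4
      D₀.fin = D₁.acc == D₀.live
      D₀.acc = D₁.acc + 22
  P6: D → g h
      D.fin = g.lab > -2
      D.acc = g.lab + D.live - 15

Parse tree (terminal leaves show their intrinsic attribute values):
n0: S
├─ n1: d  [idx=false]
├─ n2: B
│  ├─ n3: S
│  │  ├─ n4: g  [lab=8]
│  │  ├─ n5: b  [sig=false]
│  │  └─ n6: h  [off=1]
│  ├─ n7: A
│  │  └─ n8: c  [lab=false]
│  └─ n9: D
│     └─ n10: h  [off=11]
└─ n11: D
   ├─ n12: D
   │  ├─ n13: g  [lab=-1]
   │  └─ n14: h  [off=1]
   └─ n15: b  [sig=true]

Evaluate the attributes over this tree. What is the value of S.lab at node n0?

20

1. n1.idx = false  [terminal]
2. n2.val = true  [true]
3. n4.lab = 8  [terminal]
4. n5.sig = false  [terminal]
5. n6.off = 1  [terminal]
6. n3.cnt = "nw"  ["nw"]
7. n3.idx = 22  [g.lab + 14]
8. n3.lab = -9  [h.off * 2 - 11]
9. n3.val = false  [h.off > 1]
10. n7.wid = -9  [S.lab]
11. n8.lab = false  [terminal]
12. n7.cnt = "zr"  ["zr"]
13. n9.live = 4  [S.lab + 13]
14. n10.off = 11  [terminal]
15. n9.fin = false  [h.off == D.live]
16. n9.acc = 15  [h.off + 4]
17. n2.lim = true  [S.idx == 22]
18. n2.lab = true  [S.val == false]
19. n2.mk = false  [S.val == true]
20. n11.live = 11  [11]
21. n12.live = 7  [D₀.live - 4]
22. n13.lab = -1  [terminal]
23. n14.off = 1  [terminal]
24. n12.fin = true  [g.lab > -2]
25. n12.acc = -9  [g.lab + D.live - 15]
26. n15.sig = true  [terminal]
27. n11.fin = false  [D₁.acc == D₀.live]
28. n11.acc = 13  [D₁.acc + 22]
29. n0.cnt = "uv"  ["uv"]
30. n0.idx = 0  [0]
31. n0.lab = 20  [D.acc + 7]
32. n0.val = false  [D.acc > 13]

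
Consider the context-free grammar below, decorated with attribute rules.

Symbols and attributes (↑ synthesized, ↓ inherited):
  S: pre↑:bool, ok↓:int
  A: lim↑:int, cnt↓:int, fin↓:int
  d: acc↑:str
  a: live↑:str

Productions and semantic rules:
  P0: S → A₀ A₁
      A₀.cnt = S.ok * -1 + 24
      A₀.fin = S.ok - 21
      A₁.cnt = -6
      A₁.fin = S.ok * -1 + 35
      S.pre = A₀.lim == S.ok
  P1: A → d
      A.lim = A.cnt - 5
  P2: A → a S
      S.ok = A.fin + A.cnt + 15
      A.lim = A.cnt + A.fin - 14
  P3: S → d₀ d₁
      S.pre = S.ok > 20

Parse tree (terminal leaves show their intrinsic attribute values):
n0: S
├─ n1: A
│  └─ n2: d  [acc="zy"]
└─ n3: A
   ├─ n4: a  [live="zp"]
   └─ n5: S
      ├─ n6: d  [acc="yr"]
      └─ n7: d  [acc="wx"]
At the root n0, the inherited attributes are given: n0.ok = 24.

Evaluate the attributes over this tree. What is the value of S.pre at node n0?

1. n0.ok = 24  [given at root]
2. n1.cnt = 0  [S.ok * -1 + 24]
3. n1.fin = 3  [S.ok - 21]
4. n2.acc = "zy"  [terminal]
5. n1.lim = -5  [A.cnt - 5]
6. n3.cnt = -6  [-6]
7. n3.fin = 11  [S.ok * -1 + 35]
8. n4.live = "zp"  [terminal]
9. n5.ok = 20  [A.fin + A.cnt + 15]
10. n6.acc = "yr"  [terminal]
11. n7.acc = "wx"  [terminal]
12. n5.pre = false  [S.ok > 20]
13. n3.lim = -9  [A.cnt + A.fin - 14]
14. n0.pre = false  [A₀.lim == S.ok]

false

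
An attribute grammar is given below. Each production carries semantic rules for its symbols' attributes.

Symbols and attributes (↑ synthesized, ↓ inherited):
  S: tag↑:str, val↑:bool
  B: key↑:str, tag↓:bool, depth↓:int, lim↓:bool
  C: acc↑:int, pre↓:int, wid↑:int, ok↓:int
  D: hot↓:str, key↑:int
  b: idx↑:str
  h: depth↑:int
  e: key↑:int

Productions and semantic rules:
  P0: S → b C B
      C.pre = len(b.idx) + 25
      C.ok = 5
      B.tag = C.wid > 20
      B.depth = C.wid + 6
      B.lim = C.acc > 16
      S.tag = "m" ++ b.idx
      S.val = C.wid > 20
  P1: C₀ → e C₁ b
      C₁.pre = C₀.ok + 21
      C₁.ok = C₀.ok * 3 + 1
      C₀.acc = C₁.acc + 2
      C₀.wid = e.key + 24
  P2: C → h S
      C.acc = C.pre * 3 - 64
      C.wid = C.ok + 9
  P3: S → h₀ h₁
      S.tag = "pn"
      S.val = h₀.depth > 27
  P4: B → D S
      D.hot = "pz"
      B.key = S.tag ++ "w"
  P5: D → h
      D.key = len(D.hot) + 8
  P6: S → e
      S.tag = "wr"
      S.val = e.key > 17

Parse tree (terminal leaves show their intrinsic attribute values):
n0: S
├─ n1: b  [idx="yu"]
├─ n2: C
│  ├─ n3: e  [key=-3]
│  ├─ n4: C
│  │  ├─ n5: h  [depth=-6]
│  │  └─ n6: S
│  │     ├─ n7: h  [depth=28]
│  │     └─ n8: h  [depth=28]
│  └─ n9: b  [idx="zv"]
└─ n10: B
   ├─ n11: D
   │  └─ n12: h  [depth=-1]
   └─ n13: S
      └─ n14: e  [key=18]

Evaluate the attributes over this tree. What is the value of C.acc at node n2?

1. n1.idx = "yu"  [terminal]
2. n2.pre = 27  [len(b.idx) + 25]
3. n2.ok = 5  [5]
4. n3.key = -3  [terminal]
5. n4.pre = 26  [C₀.ok + 21]
6. n4.ok = 16  [C₀.ok * 3 + 1]
7. n5.depth = -6  [terminal]
8. n7.depth = 28  [terminal]
9. n8.depth = 28  [terminal]
10. n6.tag = "pn"  ["pn"]
11. n6.val = true  [h₀.depth > 27]
12. n4.acc = 14  [C.pre * 3 - 64]
13. n4.wid = 25  [C.ok + 9]
14. n9.idx = "zv"  [terminal]
15. n2.acc = 16  [C₁.acc + 2]
16. n2.wid = 21  [e.key + 24]
17. n10.tag = true  [C.wid > 20]
18. n10.depth = 27  [C.wid + 6]
19. n10.lim = false  [C.acc > 16]
20. n11.hot = "pz"  ["pz"]
21. n12.depth = -1  [terminal]
22. n11.key = 10  [len(D.hot) + 8]
23. n14.key = 18  [terminal]
24. n13.tag = "wr"  ["wr"]
25. n13.val = true  [e.key > 17]
26. n10.key = "wrw"  [S.tag ++ "w"]
27. n0.tag = "myu"  ["m" ++ b.idx]
28. n0.val = true  [C.wid > 20]

16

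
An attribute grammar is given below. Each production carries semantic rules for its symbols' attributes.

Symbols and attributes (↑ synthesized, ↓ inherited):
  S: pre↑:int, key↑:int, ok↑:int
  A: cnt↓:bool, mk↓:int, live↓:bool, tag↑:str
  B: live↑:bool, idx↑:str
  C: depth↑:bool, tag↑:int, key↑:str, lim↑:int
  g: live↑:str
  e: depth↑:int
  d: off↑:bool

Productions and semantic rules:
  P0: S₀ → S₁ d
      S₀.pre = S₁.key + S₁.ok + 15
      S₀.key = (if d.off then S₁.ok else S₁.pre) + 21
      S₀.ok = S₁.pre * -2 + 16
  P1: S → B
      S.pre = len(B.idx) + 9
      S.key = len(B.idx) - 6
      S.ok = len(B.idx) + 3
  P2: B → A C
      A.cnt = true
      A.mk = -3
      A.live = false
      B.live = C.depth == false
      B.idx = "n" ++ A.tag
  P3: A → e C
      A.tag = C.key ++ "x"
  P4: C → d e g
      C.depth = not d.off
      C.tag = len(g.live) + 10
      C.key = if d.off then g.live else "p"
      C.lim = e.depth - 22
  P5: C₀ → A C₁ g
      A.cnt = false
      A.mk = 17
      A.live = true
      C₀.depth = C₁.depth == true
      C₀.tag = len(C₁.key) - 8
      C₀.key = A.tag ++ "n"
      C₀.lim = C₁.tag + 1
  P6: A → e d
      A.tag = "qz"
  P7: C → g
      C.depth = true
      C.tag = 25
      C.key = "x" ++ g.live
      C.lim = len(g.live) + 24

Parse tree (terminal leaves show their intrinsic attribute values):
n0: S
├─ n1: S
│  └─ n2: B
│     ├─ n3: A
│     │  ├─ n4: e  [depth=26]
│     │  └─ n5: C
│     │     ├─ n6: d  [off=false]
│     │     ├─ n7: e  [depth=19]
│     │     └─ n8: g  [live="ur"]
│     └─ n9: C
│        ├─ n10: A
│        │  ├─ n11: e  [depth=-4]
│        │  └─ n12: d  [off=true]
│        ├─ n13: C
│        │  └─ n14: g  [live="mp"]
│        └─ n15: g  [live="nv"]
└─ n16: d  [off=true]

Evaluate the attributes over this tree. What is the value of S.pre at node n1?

12

1. n3.cnt = true  [true]
2. n3.mk = -3  [-3]
3. n3.live = false  [false]
4. n4.depth = 26  [terminal]
5. n6.off = false  [terminal]
6. n7.depth = 19  [terminal]
7. n8.live = "ur"  [terminal]
8. n5.depth = true  [not d.off]
9. n5.tag = 12  [len(g.live) + 10]
10. n5.key = "p"  [if d.off then g.live else "p"]
11. n5.lim = -3  [e.depth - 22]
12. n3.tag = "px"  [C.key ++ "x"]
13. n10.cnt = false  [false]
14. n10.mk = 17  [17]
15. n10.live = true  [true]
16. n11.depth = -4  [terminal]
17. n12.off = true  [terminal]
18. n10.tag = "qz"  ["qz"]
19. n14.live = "mp"  [terminal]
20. n13.depth = true  [true]
21. n13.tag = 25  [25]
22. n13.key = "xmp"  ["x" ++ g.live]
23. n13.lim = 26  [len(g.live) + 24]
24. n15.live = "nv"  [terminal]
25. n9.depth = true  [C₁.depth == true]
26. n9.tag = -5  [len(C₁.key) - 8]
27. n9.key = "qzn"  [A.tag ++ "n"]
28. n9.lim = 26  [C₁.tag + 1]
29. n2.live = false  [C.depth == false]
30. n2.idx = "npx"  ["n" ++ A.tag]
31. n1.pre = 12  [len(B.idx) + 9]
32. n1.key = -3  [len(B.idx) - 6]
33. n1.ok = 6  [len(B.idx) + 3]
34. n16.off = true  [terminal]
35. n0.pre = 18  [S₁.key + S₁.ok + 15]
36. n0.key = 27  [(if d.off then S₁.ok else S₁.pre) + 21]
37. n0.ok = -8  [S₁.pre * -2 + 16]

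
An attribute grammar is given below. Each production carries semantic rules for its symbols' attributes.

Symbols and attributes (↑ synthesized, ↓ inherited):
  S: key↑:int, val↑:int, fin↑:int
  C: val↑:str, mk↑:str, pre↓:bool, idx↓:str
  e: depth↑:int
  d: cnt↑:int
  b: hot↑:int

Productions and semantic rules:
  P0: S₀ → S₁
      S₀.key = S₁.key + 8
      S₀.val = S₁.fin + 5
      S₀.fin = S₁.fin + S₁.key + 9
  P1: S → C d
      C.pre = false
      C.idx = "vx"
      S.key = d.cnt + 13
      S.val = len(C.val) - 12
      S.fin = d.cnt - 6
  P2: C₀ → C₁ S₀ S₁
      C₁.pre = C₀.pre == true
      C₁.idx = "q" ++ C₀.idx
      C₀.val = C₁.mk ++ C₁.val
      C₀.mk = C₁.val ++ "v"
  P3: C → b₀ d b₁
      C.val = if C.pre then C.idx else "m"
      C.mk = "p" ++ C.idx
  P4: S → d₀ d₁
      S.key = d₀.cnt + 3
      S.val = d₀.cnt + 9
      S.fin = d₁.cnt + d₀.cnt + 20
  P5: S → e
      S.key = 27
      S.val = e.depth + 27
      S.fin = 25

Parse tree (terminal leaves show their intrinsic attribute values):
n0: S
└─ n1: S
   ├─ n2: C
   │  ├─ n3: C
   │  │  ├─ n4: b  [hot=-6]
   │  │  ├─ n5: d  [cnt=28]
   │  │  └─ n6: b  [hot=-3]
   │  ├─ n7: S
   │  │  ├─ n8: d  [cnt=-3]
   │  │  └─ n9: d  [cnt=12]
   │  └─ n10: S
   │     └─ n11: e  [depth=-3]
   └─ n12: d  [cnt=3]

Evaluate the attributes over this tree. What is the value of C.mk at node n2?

1. n2.pre = false  [false]
2. n2.idx = "vx"  ["vx"]
3. n3.pre = false  [C₀.pre == true]
4. n3.idx = "qvx"  ["q" ++ C₀.idx]
5. n4.hot = -6  [terminal]
6. n5.cnt = 28  [terminal]
7. n6.hot = -3  [terminal]
8. n3.val = "m"  [if C.pre then C.idx else "m"]
9. n3.mk = "pqvx"  ["p" ++ C.idx]
10. n8.cnt = -3  [terminal]
11. n9.cnt = 12  [terminal]
12. n7.key = 0  [d₀.cnt + 3]
13. n7.val = 6  [d₀.cnt + 9]
14. n7.fin = 29  [d₁.cnt + d₀.cnt + 20]
15. n11.depth = -3  [terminal]
16. n10.key = 27  [27]
17. n10.val = 24  [e.depth + 27]
18. n10.fin = 25  [25]
19. n2.val = "pqvxm"  [C₁.mk ++ C₁.val]
20. n2.mk = "mv"  [C₁.val ++ "v"]
21. n12.cnt = 3  [terminal]
22. n1.key = 16  [d.cnt + 13]
23. n1.val = -7  [len(C.val) - 12]
24. n1.fin = -3  [d.cnt - 6]
25. n0.key = 24  [S₁.key + 8]
26. n0.val = 2  [S₁.fin + 5]
27. n0.fin = 22  [S₁.fin + S₁.key + 9]

"mv"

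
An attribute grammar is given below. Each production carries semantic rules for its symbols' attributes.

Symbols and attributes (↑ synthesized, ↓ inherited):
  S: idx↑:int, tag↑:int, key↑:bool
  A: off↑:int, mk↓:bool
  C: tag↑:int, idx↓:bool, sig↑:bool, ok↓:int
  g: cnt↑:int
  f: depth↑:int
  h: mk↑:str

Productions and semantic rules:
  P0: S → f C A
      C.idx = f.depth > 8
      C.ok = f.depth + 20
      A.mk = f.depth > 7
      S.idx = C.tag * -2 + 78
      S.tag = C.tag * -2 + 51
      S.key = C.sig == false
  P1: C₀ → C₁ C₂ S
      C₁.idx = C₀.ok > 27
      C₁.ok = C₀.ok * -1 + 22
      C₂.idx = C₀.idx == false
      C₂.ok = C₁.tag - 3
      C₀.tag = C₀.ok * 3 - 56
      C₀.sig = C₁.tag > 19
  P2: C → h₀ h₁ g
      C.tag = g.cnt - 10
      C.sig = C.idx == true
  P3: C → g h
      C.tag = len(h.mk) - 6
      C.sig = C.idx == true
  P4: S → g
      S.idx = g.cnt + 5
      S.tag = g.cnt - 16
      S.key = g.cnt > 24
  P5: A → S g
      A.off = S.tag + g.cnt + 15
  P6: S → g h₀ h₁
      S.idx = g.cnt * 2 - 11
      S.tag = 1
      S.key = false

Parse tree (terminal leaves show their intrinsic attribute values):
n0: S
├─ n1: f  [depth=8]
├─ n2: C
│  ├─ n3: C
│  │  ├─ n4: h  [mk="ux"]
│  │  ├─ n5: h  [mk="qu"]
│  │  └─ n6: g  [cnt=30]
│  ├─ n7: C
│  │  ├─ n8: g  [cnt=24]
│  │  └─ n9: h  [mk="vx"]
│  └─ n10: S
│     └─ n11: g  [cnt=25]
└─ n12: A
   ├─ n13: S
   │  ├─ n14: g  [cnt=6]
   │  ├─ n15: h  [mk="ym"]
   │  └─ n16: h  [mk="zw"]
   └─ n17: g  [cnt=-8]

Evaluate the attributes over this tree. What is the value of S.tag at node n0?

-5

1. n1.depth = 8  [terminal]
2. n2.idx = false  [f.depth > 8]
3. n2.ok = 28  [f.depth + 20]
4. n3.idx = true  [C₀.ok > 27]
5. n3.ok = -6  [C₀.ok * -1 + 22]
6. n4.mk = "ux"  [terminal]
7. n5.mk = "qu"  [terminal]
8. n6.cnt = 30  [terminal]
9. n3.tag = 20  [g.cnt - 10]
10. n3.sig = true  [C.idx == true]
11. n7.idx = true  [C₀.idx == false]
12. n7.ok = 17  [C₁.tag - 3]
13. n8.cnt = 24  [terminal]
14. n9.mk = "vx"  [terminal]
15. n7.tag = -4  [len(h.mk) - 6]
16. n7.sig = true  [C.idx == true]
17. n11.cnt = 25  [terminal]
18. n10.idx = 30  [g.cnt + 5]
19. n10.tag = 9  [g.cnt - 16]
20. n10.key = true  [g.cnt > 24]
21. n2.tag = 28  [C₀.ok * 3 - 56]
22. n2.sig = true  [C₁.tag > 19]
23. n12.mk = true  [f.depth > 7]
24. n14.cnt = 6  [terminal]
25. n15.mk = "ym"  [terminal]
26. n16.mk = "zw"  [terminal]
27. n13.idx = 1  [g.cnt * 2 - 11]
28. n13.tag = 1  [1]
29. n13.key = false  [false]
30. n17.cnt = -8  [terminal]
31. n12.off = 8  [S.tag + g.cnt + 15]
32. n0.idx = 22  [C.tag * -2 + 78]
33. n0.tag = -5  [C.tag * -2 + 51]
34. n0.key = false  [C.sig == false]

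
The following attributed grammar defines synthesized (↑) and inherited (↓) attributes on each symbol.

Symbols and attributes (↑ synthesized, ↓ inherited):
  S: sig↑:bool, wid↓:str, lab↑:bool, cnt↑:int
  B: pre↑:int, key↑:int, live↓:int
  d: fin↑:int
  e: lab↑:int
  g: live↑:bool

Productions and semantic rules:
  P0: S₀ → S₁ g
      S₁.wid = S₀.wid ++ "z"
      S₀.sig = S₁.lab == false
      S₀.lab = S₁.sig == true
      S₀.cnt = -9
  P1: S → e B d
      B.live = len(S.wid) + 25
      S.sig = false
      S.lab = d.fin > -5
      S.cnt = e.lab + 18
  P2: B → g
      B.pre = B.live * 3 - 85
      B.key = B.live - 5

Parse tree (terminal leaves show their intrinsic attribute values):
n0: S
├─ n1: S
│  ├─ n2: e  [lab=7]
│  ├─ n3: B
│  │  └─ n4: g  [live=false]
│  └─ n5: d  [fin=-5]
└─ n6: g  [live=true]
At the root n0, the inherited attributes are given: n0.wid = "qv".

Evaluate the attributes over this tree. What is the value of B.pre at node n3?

1. n0.wid = "qv"  [given at root]
2. n1.wid = "qvz"  [S₀.wid ++ "z"]
3. n2.lab = 7  [terminal]
4. n3.live = 28  [len(S.wid) + 25]
5. n4.live = false  [terminal]
6. n3.pre = -1  [B.live * 3 - 85]
7. n3.key = 23  [B.live - 5]
8. n5.fin = -5  [terminal]
9. n1.sig = false  [false]
10. n1.lab = false  [d.fin > -5]
11. n1.cnt = 25  [e.lab + 18]
12. n6.live = true  [terminal]
13. n0.sig = true  [S₁.lab == false]
14. n0.lab = false  [S₁.sig == true]
15. n0.cnt = -9  [-9]

-1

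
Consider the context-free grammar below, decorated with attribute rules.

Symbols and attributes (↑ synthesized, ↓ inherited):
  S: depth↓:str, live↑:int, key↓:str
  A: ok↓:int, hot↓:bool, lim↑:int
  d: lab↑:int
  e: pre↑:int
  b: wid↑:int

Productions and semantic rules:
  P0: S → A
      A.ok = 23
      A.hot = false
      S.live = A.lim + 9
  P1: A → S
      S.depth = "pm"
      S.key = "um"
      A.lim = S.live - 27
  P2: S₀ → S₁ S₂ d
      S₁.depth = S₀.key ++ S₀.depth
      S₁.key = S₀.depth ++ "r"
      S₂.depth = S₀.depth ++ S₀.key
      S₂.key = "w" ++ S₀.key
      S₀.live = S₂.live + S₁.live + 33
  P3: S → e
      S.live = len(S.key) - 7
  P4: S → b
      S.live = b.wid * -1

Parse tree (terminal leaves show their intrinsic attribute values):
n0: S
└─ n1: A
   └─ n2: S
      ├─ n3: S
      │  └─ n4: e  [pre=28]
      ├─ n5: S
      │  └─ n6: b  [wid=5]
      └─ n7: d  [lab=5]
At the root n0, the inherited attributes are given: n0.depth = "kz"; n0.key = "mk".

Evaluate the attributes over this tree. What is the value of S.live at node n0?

6

1. n0.depth = "kz"  [given at root]
2. n0.key = "mk"  [given at root]
3. n1.ok = 23  [23]
4. n1.hot = false  [false]
5. n2.depth = "pm"  ["pm"]
6. n2.key = "um"  ["um"]
7. n3.depth = "umpm"  [S₀.key ++ S₀.depth]
8. n3.key = "pmr"  [S₀.depth ++ "r"]
9. n4.pre = 28  [terminal]
10. n3.live = -4  [len(S.key) - 7]
11. n5.depth = "pmum"  [S₀.depth ++ S₀.key]
12. n5.key = "wum"  ["w" ++ S₀.key]
13. n6.wid = 5  [terminal]
14. n5.live = -5  [b.wid * -1]
15. n7.lab = 5  [terminal]
16. n2.live = 24  [S₂.live + S₁.live + 33]
17. n1.lim = -3  [S.live - 27]
18. n0.live = 6  [A.lim + 9]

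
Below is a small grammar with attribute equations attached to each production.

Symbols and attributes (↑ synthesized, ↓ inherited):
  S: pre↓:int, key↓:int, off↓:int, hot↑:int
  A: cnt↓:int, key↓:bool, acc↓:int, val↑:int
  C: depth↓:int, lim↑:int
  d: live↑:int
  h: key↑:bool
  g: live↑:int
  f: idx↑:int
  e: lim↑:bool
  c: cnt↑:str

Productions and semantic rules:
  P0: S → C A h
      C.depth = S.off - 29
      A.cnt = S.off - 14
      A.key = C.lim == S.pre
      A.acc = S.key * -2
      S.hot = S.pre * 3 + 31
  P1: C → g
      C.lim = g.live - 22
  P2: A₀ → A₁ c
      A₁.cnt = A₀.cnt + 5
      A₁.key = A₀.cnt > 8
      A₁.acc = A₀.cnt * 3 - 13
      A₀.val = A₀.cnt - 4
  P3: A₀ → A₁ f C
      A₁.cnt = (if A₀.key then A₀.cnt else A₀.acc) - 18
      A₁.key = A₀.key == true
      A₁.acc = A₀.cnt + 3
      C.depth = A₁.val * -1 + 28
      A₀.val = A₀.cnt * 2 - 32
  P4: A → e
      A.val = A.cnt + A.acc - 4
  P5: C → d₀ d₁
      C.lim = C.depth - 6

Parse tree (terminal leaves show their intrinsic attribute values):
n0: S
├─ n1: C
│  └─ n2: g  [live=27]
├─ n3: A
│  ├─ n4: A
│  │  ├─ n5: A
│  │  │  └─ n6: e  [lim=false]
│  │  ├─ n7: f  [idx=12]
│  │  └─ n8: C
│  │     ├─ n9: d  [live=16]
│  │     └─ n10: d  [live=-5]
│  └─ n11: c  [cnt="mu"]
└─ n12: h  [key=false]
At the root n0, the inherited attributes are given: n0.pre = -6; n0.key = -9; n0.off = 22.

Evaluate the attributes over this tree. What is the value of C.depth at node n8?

23

1. n0.pre = -6  [given at root]
2. n0.key = -9  [given at root]
3. n0.off = 22  [given at root]
4. n1.depth = -7  [S.off - 29]
5. n2.live = 27  [terminal]
6. n1.lim = 5  [g.live - 22]
7. n3.cnt = 8  [S.off - 14]
8. n3.key = false  [C.lim == S.pre]
9. n3.acc = 18  [S.key * -2]
10. n4.cnt = 13  [A₀.cnt + 5]
11. n4.key = false  [A₀.cnt > 8]
12. n4.acc = 11  [A₀.cnt * 3 - 13]
13. n5.cnt = -7  [(if A₀.key then A₀.cnt else A₀.acc) - 18]
14. n5.key = false  [A₀.key == true]
15. n5.acc = 16  [A₀.cnt + 3]
16. n6.lim = false  [terminal]
17. n5.val = 5  [A.cnt + A.acc - 4]
18. n7.idx = 12  [terminal]
19. n8.depth = 23  [A₁.val * -1 + 28]
20. n9.live = 16  [terminal]
21. n10.live = -5  [terminal]
22. n8.lim = 17  [C.depth - 6]
23. n4.val = -6  [A₀.cnt * 2 - 32]
24. n11.cnt = "mu"  [terminal]
25. n3.val = 4  [A₀.cnt - 4]
26. n12.key = false  [terminal]
27. n0.hot = 13  [S.pre * 3 + 31]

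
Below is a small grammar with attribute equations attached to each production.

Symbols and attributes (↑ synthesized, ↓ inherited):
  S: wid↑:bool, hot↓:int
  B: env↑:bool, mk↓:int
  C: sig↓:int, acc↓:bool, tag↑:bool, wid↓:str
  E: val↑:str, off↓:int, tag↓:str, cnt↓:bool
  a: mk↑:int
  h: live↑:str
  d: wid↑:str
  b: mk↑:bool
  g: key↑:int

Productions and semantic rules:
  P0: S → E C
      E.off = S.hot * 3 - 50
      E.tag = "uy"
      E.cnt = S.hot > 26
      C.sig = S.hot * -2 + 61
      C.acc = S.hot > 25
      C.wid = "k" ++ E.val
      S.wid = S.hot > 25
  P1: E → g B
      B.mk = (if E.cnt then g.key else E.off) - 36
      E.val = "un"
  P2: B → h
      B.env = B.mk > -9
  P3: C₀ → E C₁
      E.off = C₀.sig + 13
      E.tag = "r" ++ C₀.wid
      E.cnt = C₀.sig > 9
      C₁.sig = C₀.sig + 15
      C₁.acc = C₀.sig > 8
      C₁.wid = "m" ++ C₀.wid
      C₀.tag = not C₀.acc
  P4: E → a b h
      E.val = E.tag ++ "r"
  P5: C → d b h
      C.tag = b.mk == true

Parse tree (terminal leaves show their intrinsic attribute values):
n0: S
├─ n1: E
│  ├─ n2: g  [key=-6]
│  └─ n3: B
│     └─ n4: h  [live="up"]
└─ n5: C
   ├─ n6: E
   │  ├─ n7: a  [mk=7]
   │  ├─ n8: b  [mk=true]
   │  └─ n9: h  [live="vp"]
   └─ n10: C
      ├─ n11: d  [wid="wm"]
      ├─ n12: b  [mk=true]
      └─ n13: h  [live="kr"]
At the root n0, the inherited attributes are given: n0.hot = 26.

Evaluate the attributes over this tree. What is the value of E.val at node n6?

"rkunr"

1. n0.hot = 26  [given at root]
2. n1.off = 28  [S.hot * 3 - 50]
3. n1.tag = "uy"  ["uy"]
4. n1.cnt = false  [S.hot > 26]
5. n2.key = -6  [terminal]
6. n3.mk = -8  [(if E.cnt then g.key else E.off) - 36]
7. n4.live = "up"  [terminal]
8. n3.env = true  [B.mk > -9]
9. n1.val = "un"  ["un"]
10. n5.sig = 9  [S.hot * -2 + 61]
11. n5.acc = true  [S.hot > 25]
12. n5.wid = "kun"  ["k" ++ E.val]
13. n6.off = 22  [C₀.sig + 13]
14. n6.tag = "rkun"  ["r" ++ C₀.wid]
15. n6.cnt = false  [C₀.sig > 9]
16. n7.mk = 7  [terminal]
17. n8.mk = true  [terminal]
18. n9.live = "vp"  [terminal]
19. n6.val = "rkunr"  [E.tag ++ "r"]
20. n10.sig = 24  [C₀.sig + 15]
21. n10.acc = true  [C₀.sig > 8]
22. n10.wid = "mkun"  ["m" ++ C₀.wid]
23. n11.wid = "wm"  [terminal]
24. n12.mk = true  [terminal]
25. n13.live = "kr"  [terminal]
26. n10.tag = true  [b.mk == true]
27. n5.tag = false  [not C₀.acc]
28. n0.wid = true  [S.hot > 25]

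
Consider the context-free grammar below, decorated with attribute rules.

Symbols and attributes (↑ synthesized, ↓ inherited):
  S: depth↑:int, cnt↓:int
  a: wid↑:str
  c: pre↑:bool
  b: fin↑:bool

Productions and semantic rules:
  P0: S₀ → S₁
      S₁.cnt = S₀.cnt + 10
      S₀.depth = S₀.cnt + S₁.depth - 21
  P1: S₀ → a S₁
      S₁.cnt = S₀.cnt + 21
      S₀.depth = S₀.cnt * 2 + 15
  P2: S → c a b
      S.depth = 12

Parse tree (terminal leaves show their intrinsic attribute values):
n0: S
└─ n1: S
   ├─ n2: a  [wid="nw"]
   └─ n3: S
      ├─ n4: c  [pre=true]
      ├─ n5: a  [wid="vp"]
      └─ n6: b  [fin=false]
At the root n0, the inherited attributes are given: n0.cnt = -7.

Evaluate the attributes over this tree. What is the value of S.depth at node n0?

1. n0.cnt = -7  [given at root]
2. n1.cnt = 3  [S₀.cnt + 10]
3. n2.wid = "nw"  [terminal]
4. n3.cnt = 24  [S₀.cnt + 21]
5. n4.pre = true  [terminal]
6. n5.wid = "vp"  [terminal]
7. n6.fin = false  [terminal]
8. n3.depth = 12  [12]
9. n1.depth = 21  [S₀.cnt * 2 + 15]
10. n0.depth = -7  [S₀.cnt + S₁.depth - 21]

-7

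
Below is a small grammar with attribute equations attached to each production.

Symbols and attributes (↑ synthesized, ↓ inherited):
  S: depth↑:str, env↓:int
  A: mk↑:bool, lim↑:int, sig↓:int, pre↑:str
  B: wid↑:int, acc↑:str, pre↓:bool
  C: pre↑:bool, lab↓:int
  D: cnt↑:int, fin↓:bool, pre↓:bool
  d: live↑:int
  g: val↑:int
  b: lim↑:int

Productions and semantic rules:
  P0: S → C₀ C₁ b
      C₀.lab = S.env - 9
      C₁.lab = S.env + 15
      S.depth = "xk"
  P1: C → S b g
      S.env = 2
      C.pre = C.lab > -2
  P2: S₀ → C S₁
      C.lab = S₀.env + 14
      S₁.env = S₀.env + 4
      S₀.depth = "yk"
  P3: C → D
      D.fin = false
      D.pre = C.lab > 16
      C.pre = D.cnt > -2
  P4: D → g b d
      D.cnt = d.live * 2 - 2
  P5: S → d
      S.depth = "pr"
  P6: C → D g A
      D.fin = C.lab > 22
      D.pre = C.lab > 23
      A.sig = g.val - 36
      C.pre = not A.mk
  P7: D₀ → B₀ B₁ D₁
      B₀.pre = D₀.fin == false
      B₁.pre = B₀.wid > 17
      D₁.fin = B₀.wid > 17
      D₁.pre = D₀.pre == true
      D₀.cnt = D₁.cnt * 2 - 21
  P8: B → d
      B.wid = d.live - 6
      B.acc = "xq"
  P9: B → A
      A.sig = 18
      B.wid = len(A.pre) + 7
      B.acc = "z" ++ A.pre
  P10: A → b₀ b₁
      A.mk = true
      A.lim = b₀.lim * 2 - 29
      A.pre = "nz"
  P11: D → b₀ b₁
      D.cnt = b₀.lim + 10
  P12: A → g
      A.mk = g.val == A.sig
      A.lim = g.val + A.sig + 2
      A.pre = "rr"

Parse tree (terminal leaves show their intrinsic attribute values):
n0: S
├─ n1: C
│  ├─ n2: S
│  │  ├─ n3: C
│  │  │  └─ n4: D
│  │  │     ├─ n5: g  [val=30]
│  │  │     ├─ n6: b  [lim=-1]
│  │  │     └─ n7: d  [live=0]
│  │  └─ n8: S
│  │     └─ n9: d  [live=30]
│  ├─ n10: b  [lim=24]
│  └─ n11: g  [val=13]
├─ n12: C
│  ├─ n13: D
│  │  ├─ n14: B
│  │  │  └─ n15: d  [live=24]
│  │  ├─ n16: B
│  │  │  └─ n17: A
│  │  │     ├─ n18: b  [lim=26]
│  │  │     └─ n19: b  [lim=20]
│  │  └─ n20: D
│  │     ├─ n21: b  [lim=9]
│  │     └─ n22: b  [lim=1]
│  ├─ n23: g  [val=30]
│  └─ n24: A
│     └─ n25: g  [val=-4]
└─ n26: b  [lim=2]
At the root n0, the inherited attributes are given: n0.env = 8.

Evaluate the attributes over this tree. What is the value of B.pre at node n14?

false

1. n0.env = 8  [given at root]
2. n1.lab = -1  [S.env - 9]
3. n2.env = 2  [2]
4. n3.lab = 16  [S₀.env + 14]
5. n4.fin = false  [false]
6. n4.pre = false  [C.lab > 16]
7. n5.val = 30  [terminal]
8. n6.lim = -1  [terminal]
9. n7.live = 0  [terminal]
10. n4.cnt = -2  [d.live * 2 - 2]
11. n3.pre = false  [D.cnt > -2]
12. n8.env = 6  [S₀.env + 4]
13. n9.live = 30  [terminal]
14. n8.depth = "pr"  ["pr"]
15. n2.depth = "yk"  ["yk"]
16. n10.lim = 24  [terminal]
17. n11.val = 13  [terminal]
18. n1.pre = true  [C.lab > -2]
19. n12.lab = 23  [S.env + 15]
20. n13.fin = true  [C.lab > 22]
21. n13.pre = false  [C.lab > 23]
22. n14.pre = false  [D₀.fin == false]
23. n15.live = 24  [terminal]
24. n14.wid = 18  [d.live - 6]
25. n14.acc = "xq"  ["xq"]
26. n16.pre = true  [B₀.wid > 17]
27. n17.sig = 18  [18]
28. n18.lim = 26  [terminal]
29. n19.lim = 20  [terminal]
30. n17.mk = true  [true]
31. n17.lim = 23  [b₀.lim * 2 - 29]
32. n17.pre = "nz"  ["nz"]
33. n16.wid = 9  [len(A.pre) + 7]
34. n16.acc = "znz"  ["z" ++ A.pre]
35. n20.fin = true  [B₀.wid > 17]
36. n20.pre = false  [D₀.pre == true]
37. n21.lim = 9  [terminal]
38. n22.lim = 1  [terminal]
39. n20.cnt = 19  [b₀.lim + 10]
40. n13.cnt = 17  [D₁.cnt * 2 - 21]
41. n23.val = 30  [terminal]
42. n24.sig = -6  [g.val - 36]
43. n25.val = -4  [terminal]
44. n24.mk = false  [g.val == A.sig]
45. n24.lim = -8  [g.val + A.sig + 2]
46. n24.pre = "rr"  ["rr"]
47. n12.pre = true  [not A.mk]
48. n26.lim = 2  [terminal]
49. n0.depth = "xk"  ["xk"]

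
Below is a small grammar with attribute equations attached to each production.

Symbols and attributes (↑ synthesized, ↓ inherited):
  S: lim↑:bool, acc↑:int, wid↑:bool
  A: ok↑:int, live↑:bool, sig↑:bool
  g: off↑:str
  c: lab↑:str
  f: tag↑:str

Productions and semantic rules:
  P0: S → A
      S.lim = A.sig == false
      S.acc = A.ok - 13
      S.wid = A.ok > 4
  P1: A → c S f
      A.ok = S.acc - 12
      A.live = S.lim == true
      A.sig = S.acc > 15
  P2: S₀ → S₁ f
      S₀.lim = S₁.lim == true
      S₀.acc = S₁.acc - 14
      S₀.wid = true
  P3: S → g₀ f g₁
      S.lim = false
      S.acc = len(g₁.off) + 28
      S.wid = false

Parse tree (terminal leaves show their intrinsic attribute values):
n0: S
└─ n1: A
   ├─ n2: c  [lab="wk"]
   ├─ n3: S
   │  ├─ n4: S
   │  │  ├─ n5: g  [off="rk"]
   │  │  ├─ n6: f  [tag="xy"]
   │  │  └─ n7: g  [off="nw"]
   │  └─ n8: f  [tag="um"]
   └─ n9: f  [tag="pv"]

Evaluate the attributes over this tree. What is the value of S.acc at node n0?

-9

1. n2.lab = "wk"  [terminal]
2. n5.off = "rk"  [terminal]
3. n6.tag = "xy"  [terminal]
4. n7.off = "nw"  [terminal]
5. n4.lim = false  [false]
6. n4.acc = 30  [len(g₁.off) + 28]
7. n4.wid = false  [false]
8. n8.tag = "um"  [terminal]
9. n3.lim = false  [S₁.lim == true]
10. n3.acc = 16  [S₁.acc - 14]
11. n3.wid = true  [true]
12. n9.tag = "pv"  [terminal]
13. n1.ok = 4  [S.acc - 12]
14. n1.live = false  [S.lim == true]
15. n1.sig = true  [S.acc > 15]
16. n0.lim = false  [A.sig == false]
17. n0.acc = -9  [A.ok - 13]
18. n0.wid = false  [A.ok > 4]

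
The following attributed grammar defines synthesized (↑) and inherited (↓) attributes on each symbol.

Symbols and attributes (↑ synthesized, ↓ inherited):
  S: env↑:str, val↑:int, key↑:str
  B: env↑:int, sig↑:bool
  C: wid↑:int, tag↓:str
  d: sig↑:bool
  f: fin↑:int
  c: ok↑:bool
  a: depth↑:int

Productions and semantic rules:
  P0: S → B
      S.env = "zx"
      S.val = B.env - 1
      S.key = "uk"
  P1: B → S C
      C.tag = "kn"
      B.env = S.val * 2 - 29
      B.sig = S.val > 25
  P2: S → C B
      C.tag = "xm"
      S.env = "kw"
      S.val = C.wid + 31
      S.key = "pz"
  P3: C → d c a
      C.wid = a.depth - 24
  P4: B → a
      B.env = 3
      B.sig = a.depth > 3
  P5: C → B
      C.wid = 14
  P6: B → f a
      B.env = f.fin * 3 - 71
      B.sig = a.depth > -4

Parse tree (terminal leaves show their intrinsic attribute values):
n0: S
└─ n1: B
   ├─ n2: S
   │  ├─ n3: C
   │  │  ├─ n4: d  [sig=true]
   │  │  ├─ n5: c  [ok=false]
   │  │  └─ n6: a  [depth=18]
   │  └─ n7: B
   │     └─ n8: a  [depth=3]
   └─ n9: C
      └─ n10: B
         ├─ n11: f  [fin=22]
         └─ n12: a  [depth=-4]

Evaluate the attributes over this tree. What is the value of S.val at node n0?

20

1. n3.tag = "xm"  ["xm"]
2. n4.sig = true  [terminal]
3. n5.ok = false  [terminal]
4. n6.depth = 18  [terminal]
5. n3.wid = -6  [a.depth - 24]
6. n8.depth = 3  [terminal]
7. n7.env = 3  [3]
8. n7.sig = false  [a.depth > 3]
9. n2.env = "kw"  ["kw"]
10. n2.val = 25  [C.wid + 31]
11. n2.key = "pz"  ["pz"]
12. n9.tag = "kn"  ["kn"]
13. n11.fin = 22  [terminal]
14. n12.depth = -4  [terminal]
15. n10.env = -5  [f.fin * 3 - 71]
16. n10.sig = false  [a.depth > -4]
17. n9.wid = 14  [14]
18. n1.env = 21  [S.val * 2 - 29]
19. n1.sig = false  [S.val > 25]
20. n0.env = "zx"  ["zx"]
21. n0.val = 20  [B.env - 1]
22. n0.key = "uk"  ["uk"]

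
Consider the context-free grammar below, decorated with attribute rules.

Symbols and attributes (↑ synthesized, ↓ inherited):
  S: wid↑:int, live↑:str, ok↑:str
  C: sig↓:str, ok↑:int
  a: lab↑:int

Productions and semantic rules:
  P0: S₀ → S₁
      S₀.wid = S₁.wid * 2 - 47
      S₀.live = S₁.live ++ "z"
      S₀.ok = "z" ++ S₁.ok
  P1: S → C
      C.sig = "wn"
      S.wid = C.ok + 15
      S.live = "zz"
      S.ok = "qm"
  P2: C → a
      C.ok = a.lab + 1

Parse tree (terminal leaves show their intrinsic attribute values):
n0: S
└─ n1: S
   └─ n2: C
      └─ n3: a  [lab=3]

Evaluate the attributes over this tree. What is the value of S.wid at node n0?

1. n2.sig = "wn"  ["wn"]
2. n3.lab = 3  [terminal]
3. n2.ok = 4  [a.lab + 1]
4. n1.wid = 19  [C.ok + 15]
5. n1.live = "zz"  ["zz"]
6. n1.ok = "qm"  ["qm"]
7. n0.wid = -9  [S₁.wid * 2 - 47]
8. n0.live = "zzz"  [S₁.live ++ "z"]
9. n0.ok = "zqm"  ["z" ++ S₁.ok]

-9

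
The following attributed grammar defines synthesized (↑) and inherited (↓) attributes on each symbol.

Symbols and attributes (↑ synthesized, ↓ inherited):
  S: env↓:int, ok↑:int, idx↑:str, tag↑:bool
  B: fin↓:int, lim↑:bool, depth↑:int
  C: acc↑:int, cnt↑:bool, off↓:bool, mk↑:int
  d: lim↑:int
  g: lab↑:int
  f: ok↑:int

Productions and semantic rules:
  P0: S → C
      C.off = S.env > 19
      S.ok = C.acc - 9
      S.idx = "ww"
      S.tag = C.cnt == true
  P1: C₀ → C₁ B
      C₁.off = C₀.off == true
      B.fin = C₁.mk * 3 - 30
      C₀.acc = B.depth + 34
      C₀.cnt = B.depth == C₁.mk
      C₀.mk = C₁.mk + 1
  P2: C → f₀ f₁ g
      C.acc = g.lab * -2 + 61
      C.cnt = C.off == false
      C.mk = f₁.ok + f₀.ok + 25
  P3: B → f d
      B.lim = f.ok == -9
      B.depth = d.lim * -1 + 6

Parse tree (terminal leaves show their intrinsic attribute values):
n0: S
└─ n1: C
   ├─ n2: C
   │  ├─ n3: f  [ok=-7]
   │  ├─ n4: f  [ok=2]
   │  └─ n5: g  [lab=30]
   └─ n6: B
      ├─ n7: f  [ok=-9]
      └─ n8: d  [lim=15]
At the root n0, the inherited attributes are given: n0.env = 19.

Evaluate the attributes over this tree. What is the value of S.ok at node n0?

16

1. n0.env = 19  [given at root]
2. n1.off = false  [S.env > 19]
3. n2.off = false  [C₀.off == true]
4. n3.ok = -7  [terminal]
5. n4.ok = 2  [terminal]
6. n5.lab = 30  [terminal]
7. n2.acc = 1  [g.lab * -2 + 61]
8. n2.cnt = true  [C.off == false]
9. n2.mk = 20  [f₁.ok + f₀.ok + 25]
10. n6.fin = 30  [C₁.mk * 3 - 30]
11. n7.ok = -9  [terminal]
12. n8.lim = 15  [terminal]
13. n6.lim = true  [f.ok == -9]
14. n6.depth = -9  [d.lim * -1 + 6]
15. n1.acc = 25  [B.depth + 34]
16. n1.cnt = false  [B.depth == C₁.mk]
17. n1.mk = 21  [C₁.mk + 1]
18. n0.ok = 16  [C.acc - 9]
19. n0.idx = "ww"  ["ww"]
20. n0.tag = false  [C.cnt == true]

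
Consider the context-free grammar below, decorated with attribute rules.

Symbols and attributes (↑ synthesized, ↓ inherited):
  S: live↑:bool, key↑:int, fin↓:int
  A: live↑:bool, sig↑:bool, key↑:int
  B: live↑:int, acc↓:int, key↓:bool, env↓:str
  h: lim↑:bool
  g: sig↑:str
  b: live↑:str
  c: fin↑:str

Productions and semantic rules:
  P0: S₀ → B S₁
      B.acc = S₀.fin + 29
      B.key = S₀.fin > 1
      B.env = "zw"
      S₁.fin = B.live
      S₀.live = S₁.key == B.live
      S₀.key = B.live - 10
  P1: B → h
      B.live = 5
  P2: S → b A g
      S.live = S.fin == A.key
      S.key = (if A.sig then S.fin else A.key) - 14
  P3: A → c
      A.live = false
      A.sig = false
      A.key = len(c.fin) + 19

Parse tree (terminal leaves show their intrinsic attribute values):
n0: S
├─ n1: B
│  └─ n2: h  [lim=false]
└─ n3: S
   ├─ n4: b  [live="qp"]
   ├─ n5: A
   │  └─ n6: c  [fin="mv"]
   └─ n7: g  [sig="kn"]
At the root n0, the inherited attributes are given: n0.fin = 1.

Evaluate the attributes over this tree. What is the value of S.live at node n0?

1. n0.fin = 1  [given at root]
2. n1.acc = 30  [S₀.fin + 29]
3. n1.key = false  [S₀.fin > 1]
4. n1.env = "zw"  ["zw"]
5. n2.lim = false  [terminal]
6. n1.live = 5  [5]
7. n3.fin = 5  [B.live]
8. n4.live = "qp"  [terminal]
9. n6.fin = "mv"  [terminal]
10. n5.live = false  [false]
11. n5.sig = false  [false]
12. n5.key = 21  [len(c.fin) + 19]
13. n7.sig = "kn"  [terminal]
14. n3.live = false  [S.fin == A.key]
15. n3.key = 7  [(if A.sig then S.fin else A.key) - 14]
16. n0.live = false  [S₁.key == B.live]
17. n0.key = -5  [B.live - 10]

false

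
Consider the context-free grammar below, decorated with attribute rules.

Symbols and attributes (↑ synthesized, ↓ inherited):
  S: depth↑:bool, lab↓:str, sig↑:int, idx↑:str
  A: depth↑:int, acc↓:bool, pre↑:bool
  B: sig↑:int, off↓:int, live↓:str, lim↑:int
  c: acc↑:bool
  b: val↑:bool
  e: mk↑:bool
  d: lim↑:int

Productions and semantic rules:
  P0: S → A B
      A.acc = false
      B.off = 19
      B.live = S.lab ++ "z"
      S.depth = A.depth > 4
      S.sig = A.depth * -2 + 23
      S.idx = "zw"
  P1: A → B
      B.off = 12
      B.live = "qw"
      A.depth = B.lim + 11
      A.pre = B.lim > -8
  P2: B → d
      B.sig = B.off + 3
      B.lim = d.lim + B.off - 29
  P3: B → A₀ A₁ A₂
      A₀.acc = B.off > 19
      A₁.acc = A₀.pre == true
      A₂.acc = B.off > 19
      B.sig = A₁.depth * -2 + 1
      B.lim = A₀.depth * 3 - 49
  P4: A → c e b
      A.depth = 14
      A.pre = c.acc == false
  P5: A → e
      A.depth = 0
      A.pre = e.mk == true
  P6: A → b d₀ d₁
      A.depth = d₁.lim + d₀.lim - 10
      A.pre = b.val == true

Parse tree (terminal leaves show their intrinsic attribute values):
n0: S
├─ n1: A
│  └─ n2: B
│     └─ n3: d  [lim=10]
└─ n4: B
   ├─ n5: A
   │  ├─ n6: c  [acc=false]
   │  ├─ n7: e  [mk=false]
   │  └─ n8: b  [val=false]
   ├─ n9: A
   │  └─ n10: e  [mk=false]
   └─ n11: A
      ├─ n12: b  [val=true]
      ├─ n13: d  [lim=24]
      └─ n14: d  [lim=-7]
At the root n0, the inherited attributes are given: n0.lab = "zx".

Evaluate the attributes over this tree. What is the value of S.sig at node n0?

1. n0.lab = "zx"  [given at root]
2. n1.acc = false  [false]
3. n2.off = 12  [12]
4. n2.live = "qw"  ["qw"]
5. n3.lim = 10  [terminal]
6. n2.sig = 15  [B.off + 3]
7. n2.lim = -7  [d.lim + B.off - 29]
8. n1.depth = 4  [B.lim + 11]
9. n1.pre = true  [B.lim > -8]
10. n4.off = 19  [19]
11. n4.live = "zxz"  [S.lab ++ "z"]
12. n5.acc = false  [B.off > 19]
13. n6.acc = false  [terminal]
14. n7.mk = false  [terminal]
15. n8.val = false  [terminal]
16. n5.depth = 14  [14]
17. n5.pre = true  [c.acc == false]
18. n9.acc = true  [A₀.pre == true]
19. n10.mk = false  [terminal]
20. n9.depth = 0  [0]
21. n9.pre = false  [e.mk == true]
22. n11.acc = false  [B.off > 19]
23. n12.val = true  [terminal]
24. n13.lim = 24  [terminal]
25. n14.lim = -7  [terminal]
26. n11.depth = 7  [d₁.lim + d₀.lim - 10]
27. n11.pre = true  [b.val == true]
28. n4.sig = 1  [A₁.depth * -2 + 1]
29. n4.lim = -7  [A₀.depth * 3 - 49]
30. n0.depth = false  [A.depth > 4]
31. n0.sig = 15  [A.depth * -2 + 23]
32. n0.idx = "zw"  ["zw"]

15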